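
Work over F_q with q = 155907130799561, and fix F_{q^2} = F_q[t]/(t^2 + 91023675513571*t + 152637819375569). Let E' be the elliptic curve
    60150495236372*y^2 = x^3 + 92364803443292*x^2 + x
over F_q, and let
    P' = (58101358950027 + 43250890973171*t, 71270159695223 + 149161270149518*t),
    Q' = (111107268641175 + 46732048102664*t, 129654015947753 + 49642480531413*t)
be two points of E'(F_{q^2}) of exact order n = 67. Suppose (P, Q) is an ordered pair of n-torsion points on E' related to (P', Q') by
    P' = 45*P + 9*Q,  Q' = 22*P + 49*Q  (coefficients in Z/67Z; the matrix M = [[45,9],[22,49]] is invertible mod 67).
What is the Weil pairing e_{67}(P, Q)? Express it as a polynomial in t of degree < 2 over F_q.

24041600228701 + 12925632710825*t

e_{67}(aP+bQ,cP+dQ) = e_{67}(P,Q)^(ad-bc); with (a,b,c,d)=(45,9,22,49) this gives the det-67 law.
det(M) mod 67 = 64; its inverse in (Z/67)^* is 22 (check: 64*22 mod 67 = 1).
Undo Montgomery via alpha=13174279557114, beta=41979140501216: (a',b')=(145650903295435,77387138573221) over F_{155907130799561}.
7-bit Miller (1000011) on E'/F_{155907130799561} with a'=145650903295435, b'=77387138573221: accumulate tangent/chord ratios at Q'+S and P'+S'.
So e_{67}(P',Q') = 27499792590551 + 67120508117317*t.
(27499792590551 + 67120508117317*t)^{22} mod (155907130799561,f) = 24041600228701 + 12925632710825*t.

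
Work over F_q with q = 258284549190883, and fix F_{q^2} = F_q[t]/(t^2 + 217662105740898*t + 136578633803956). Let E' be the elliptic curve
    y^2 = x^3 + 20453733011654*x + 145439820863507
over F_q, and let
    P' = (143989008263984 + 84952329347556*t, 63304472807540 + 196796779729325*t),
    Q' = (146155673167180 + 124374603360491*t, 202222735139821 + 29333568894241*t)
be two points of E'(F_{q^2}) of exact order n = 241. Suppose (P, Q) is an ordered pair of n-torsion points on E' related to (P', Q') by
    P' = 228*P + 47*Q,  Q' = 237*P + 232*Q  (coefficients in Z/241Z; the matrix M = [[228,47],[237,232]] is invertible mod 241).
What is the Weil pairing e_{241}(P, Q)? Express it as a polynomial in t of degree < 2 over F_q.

The 241-Weil pairing on E[241] over F_{258284549190883} is alternating-bilinear: e_{241}(P',Q') = e_{241}(P,Q)^det(M).
det(M) mod 241 = 64; its inverse in (Z/241)^* is 177 (check: 64*177 mod 241 = 1).
8-bit Miller (11110001) on E'/F_{258284549190883} with a'=20453733011654, b'=145439820863507: accumulate tangent/chord ratios at Q'+S and P'+S'.
The quotient is 139888654767981 + 107596759275829*t.
Hence e(P,Q) = 244660967071071 + 176550077503709*t in F_{258284549190883^2}^*.

244660967071071 + 176550077503709*t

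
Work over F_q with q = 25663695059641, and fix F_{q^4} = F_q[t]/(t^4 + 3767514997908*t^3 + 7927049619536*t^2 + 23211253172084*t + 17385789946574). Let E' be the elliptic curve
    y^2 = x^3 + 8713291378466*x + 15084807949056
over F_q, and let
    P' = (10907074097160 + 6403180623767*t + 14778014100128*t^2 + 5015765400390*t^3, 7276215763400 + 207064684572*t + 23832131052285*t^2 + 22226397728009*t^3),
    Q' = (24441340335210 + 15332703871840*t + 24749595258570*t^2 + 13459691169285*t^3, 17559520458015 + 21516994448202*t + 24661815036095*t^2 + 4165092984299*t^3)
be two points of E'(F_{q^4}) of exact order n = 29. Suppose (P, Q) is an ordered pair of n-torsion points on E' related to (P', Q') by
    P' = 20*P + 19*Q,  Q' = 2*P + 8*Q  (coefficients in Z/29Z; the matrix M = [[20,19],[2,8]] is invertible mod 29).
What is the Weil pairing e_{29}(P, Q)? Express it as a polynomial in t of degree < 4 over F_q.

e_{29}(aP+bQ,cP+dQ) = e_{29}(P,Q)^(ad-bc); with (a,b,c,d)=(20,19,2,8) this gives the det-29 law.
20*8 - 19*2 = 122; reduced mod 29: det = 6, inverse 5.
Run Miller on y^2=x^3+8713291378466*x+15084807949056 over F_{25663695059641}: ladder 11101 (5 bits); e = f_P(D_Q)/f_Q(D_P).
e_{29}(P',Q') = 16253402641169 + 22947110868007*t + 20071293861465*t^2 + 6299167525444*t^3.
Raise to 5: e(P,Q) = 11725395459384 + 7558332163824*t + 1227119037969*t^2 + 6091304574940*t^3 in mu_{29}.

11725395459384 + 7558332163824*t + 1227119037969*t^2 + 6091304574940*t^3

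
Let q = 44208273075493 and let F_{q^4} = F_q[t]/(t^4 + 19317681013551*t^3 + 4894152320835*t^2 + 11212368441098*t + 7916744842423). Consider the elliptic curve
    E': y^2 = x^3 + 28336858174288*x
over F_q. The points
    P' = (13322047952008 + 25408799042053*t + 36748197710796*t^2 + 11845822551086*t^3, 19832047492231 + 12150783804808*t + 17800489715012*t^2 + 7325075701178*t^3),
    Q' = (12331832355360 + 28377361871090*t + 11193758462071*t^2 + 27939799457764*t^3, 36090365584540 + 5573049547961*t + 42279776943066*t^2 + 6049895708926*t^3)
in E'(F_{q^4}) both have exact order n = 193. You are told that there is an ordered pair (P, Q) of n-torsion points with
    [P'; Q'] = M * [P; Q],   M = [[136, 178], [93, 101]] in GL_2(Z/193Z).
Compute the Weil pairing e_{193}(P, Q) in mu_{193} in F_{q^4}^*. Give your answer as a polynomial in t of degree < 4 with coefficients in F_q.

Since e_{193}(P,P)=e_{193}(Q,Q)=1 and e_{193}(Q,P)=e_{193}(P,Q)^{-1}, expanding e_{193}(136*P + 178*Q,93*P + 101*Q) leaves e(P,Q)^det(M).
136*101 - 178*93 = -2818; reduced mod 193: det = 77, inverse 188.
n = 193 = (11000001)_2 (8 bits, wt 3); accumulate f_{193,P'}(Q'+S)/f_{193,P'}(S) along the 7-step ladder.
So e_{193}(P',Q') = 39710100103348 + 32777612838181*t + 3481795673178*t^2 + 43826668957063*t^3.
Finally e_{193}(P,Q) = 8032788074663 + 3713647249269*t + 23556227036551*t^2 + 36128381447932*t^3.

8032788074663 + 3713647249269*t + 23556227036551*t^2 + 36128381447932*t^3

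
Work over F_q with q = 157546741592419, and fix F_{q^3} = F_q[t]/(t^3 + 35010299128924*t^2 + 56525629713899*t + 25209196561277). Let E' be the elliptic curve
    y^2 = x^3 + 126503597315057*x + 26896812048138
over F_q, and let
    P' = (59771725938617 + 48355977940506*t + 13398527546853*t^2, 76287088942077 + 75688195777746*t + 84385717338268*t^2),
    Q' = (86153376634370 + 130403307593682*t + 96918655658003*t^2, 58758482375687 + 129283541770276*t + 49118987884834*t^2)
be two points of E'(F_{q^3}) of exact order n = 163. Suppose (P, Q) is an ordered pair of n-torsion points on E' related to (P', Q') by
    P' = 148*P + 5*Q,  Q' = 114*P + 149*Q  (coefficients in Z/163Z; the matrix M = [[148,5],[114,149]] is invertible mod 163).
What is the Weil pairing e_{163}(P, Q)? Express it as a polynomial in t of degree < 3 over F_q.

Since e_{163}(P,P)=e_{163}(Q,Q)=1 and e_{163}(Q,P)=e_{163}(P,Q)^{-1}, expanding e_{163}(148*P + 5*Q,114*P + 149*Q) leaves e(P,Q)^det(M).
148*149 - 5*114 = 21482; reduced mod 163: det = 129, inverse 139.
Double-and-add over 10100011: 8-1 doublings, 4-1 additions; each step l_{T,T}/v_{2T} or l_{T,P'}/v at Q'+S for random S.
e_{163}(P',Q') = 17595172465653 + 43619151905391*t + 34753974503142*t^2.
Raise to 139: e(P,Q) = 60446935221572 + 107142439285345*t + 13737812033355*t^2 in mu_{163}.

60446935221572 + 107142439285345*t + 13737812033355*t^2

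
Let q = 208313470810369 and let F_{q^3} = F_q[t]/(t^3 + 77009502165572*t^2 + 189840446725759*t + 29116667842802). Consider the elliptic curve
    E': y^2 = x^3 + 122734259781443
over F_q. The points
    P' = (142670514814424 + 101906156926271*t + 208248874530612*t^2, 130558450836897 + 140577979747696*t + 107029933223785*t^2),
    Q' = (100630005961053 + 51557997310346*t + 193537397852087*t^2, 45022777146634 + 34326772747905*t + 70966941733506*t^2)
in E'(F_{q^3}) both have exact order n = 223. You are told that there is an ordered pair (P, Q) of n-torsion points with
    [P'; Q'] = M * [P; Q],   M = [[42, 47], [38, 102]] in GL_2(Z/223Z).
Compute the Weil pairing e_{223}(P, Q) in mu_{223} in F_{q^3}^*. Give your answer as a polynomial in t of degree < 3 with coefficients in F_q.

e_{223} is bilinear + alternating on E[223], so e_{223}(42*P + 47*Q, 38*P + 102*Q) = e_{223}(P,Q)^(42*102-47*38).
42*102 - 47*38 = 2498; reduced mod 223: det = 45, inverse 114.
Run Miller on y^2=x^3+122734259781443 over F_{208313470810369}: ladder 11011111 (8 bits); e = f_P(D_Q)/f_Q(D_P).
Result: e(P',Q') = 205450759075446 + 116703445559741*t + 73635341128770*t^2.
Finally e_{223}(P,Q) = 184577786981633 + 185077629257749*t + 81810981216633*t^2.

184577786981633 + 185077629257749*t + 81810981216633*t^2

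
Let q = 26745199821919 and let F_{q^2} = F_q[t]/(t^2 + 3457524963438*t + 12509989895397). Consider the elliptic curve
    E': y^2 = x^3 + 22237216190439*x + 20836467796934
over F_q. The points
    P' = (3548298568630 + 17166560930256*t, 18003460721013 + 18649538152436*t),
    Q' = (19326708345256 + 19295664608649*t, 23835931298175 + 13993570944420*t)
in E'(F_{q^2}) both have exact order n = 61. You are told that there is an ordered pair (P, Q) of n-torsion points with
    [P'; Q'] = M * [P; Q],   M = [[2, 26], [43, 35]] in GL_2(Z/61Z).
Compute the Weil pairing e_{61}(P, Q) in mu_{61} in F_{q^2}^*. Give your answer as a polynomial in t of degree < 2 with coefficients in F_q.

5652885005303 + 6504807681120*t

Since e_{61}(P,P)=e_{61}(Q,Q)=1 and e_{61}(Q,P)=e_{61}(P,Q)^{-1}, expanding e_{61}(2*P + 26*Q,43*P + 35*Q) leaves e(P,Q)^det(M).
2*35 - 26*43 = -1048; reduced mod 61: det = 50, inverse 11.
6-bit Miller (111101) on E'/F_{26745199821919} with a'=22237216190439, b'=20836467796934: accumulate tangent/chord ratios at Q'+S and P'+S'.
The quotient is 11867094744861 + 5189207133126*t.
e_{61}(P,Q) = (11867094744861 + 5189207133126*t)^{11} = 5652885005303 + 6504807681120*t.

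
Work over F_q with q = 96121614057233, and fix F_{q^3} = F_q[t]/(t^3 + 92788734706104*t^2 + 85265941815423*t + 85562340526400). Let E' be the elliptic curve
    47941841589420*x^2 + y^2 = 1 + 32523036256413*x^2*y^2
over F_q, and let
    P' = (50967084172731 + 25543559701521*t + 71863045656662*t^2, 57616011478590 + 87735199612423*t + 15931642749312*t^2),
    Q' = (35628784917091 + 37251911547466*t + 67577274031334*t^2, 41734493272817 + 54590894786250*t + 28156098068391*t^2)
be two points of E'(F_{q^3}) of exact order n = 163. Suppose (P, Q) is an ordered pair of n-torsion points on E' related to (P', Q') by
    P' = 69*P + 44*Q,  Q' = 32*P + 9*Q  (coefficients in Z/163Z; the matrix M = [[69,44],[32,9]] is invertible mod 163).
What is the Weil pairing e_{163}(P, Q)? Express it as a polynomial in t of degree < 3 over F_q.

17002093493100 + 33185054069136*t + 84641583732600*t^2

The 163-Weil pairing on E[163] over F_{96121614057233} is alternating-bilinear: e_{163}(P',Q') = e_{163}(P,Q)^det(M).
Inverting 28 mod 163: 99. Thus e_{163}(P,Q) = e(P',Q')^{99}.
Map (x,y)_Ed via u=(1+y)/(1-y), v=(1+y)/((1-y)x) to Montgomery A=47626646045072,B=51383699669514; then to (a',b')=(78589124441183,7315048090843).
8-bit Miller (10100011) on E'/F_{96121614057233} with a'=78589124441183, b'=7315048090843: accumulate tangent/chord ratios at Q'+S and P'+S'.
The quotient is 24742624362940 + 73501278879172*t + 47095610584509*t^2.
Hence e(P,Q) = 17002093493100 + 33185054069136*t + 84641583732600*t^2 in F_{96121614057233^3}^*.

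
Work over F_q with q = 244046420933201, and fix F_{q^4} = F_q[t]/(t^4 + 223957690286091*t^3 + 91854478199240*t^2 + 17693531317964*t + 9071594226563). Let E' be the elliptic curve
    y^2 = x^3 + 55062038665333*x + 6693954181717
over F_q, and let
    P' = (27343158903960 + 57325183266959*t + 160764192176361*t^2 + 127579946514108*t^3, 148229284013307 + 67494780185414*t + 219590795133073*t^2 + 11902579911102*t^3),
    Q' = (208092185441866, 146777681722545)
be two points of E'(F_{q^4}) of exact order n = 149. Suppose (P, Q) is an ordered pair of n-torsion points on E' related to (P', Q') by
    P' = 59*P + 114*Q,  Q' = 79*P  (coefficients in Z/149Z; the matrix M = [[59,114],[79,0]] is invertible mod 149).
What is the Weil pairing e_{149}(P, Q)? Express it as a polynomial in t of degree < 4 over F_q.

e_{149}(aP+bQ,cP+dQ) = e_{149}(P,Q)^(ad-bc); with (a,b,c,d)=(59,114,79,0) this gives the det-149 law.
So e_{149}(P,Q) = e_{149}(P',Q')^{79}, since 83*79 = 1 mod 149.
Miller loop for e_{149} over F_{244046420933201^4}: bits of 149 = 10010101; 7 double steps + 3 add steps, l/v at each.
f_P(D_Q)/f_Q(D_P) = 7082142087095 + 163048750884835*t + 157382967024861*t^2 + 77537016986645*t^3.
Raise to 79: e(P,Q) = 100162751906501 + 211136773363409*t + 94239494239753*t^2 + 180562452328858*t^3 in mu_{149}.

100162751906501 + 211136773363409*t + 94239494239753*t^2 + 180562452328858*t^3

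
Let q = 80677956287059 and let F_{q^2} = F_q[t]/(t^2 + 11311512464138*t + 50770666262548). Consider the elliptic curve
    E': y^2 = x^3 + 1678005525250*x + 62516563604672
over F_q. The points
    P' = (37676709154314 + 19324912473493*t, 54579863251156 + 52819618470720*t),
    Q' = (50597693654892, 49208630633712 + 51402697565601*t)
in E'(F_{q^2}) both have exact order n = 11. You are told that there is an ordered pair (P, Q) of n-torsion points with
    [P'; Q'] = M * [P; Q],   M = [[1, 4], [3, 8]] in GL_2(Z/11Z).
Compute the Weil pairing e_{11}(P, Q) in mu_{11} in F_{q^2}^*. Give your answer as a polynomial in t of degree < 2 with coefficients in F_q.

The 11-Weil pairing on E[11] over F_{80677956287059} is alternating-bilinear: e_{11}(P',Q') = e_{11}(P,Q)^det(M).
det M = 1*8 - 4*3 = -4 = 7 (mod 11); 7^{-1} = 8 (mod 11).
n = 11 = (1011)_2 (4 bits, wt 3); accumulate f_{11,P'}(Q'+S)/f_{11,P'}(S) along the 3-step ladder.
Miller gives e_{11}(P',Q') = 14933136608346 + 50436363764067*t in F_{80677956287059^2}.
Raise to 8: e(P,Q) = 55884344704689 + 25246224188087*t in mu_{11}.

55884344704689 + 25246224188087*t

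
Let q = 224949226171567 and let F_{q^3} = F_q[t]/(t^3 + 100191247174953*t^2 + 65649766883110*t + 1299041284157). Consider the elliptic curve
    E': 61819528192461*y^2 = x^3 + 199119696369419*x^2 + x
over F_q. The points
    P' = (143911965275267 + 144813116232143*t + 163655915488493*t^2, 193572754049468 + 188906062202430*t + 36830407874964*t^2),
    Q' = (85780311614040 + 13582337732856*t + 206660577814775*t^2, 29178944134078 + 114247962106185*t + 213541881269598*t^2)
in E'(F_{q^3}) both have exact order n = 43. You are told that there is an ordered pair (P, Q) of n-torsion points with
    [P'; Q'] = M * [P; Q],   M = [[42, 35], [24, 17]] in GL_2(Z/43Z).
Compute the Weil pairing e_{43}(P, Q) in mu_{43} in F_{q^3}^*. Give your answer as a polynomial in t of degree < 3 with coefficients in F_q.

32013696581913 + 120463584428041*t + 103184910806942*t^2

e_{43}(aP+bQ,cP+dQ) = e_{43}(P,Q)^(ad-bc); with (a,b,c,d)=(42,35,24,17) this gives the det-43 law.
det(M) mod 43 = 3; its inverse in (Z/43)^* is 29 (check: 3*29 mod 43 = 1).
Montgomery->Weierstrass: x_W = 48105597199920*x+112614526702558, y_W=48105597199920*y on F_{224949226171567}; lands on y^2=x^3+197012346671390*x+29495939299425.
6-bit Miller (101011) on E'/F_{224949226171567} with a'=197012346671390, b'=29495939299425: accumulate tangent/chord ratios at Q'+S and P'+S'.
f_P(D_Q)/f_Q(D_P) = 93124171110012 + 20191172349837*t + 174639231578946*t^2.
Thus e_{43}(P,Q) = 32013696581913 + 120463584428041*t + 103184910806942*t^2.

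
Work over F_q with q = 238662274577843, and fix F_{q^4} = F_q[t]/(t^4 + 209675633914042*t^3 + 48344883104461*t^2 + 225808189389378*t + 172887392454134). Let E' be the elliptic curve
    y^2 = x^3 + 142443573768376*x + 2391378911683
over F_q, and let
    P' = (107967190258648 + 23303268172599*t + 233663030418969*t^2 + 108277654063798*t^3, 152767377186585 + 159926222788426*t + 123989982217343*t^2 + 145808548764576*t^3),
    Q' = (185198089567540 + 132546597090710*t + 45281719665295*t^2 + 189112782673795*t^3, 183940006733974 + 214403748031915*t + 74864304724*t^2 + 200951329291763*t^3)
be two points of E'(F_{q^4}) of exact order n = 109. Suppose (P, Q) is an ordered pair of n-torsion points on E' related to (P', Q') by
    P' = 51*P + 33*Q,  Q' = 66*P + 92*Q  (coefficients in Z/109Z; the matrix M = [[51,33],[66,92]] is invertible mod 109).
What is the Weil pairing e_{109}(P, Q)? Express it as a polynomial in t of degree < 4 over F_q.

e_{109} is bilinear + alternating on E[109], so e_{109}(51*P + 33*Q, 66*P + 92*Q) = e_{109}(P,Q)^(51*92-33*66).
det M = 51*92 - 33*66 = 2514 = 7 (mod 109); 7^{-1} = 78 (mod 109).
7-bit Miller (1101101) on E'/F_{238662274577843} with a'=142443573768376, b'=2391378911683: accumulate tangent/chord ratios at Q'+S and P'+S'.
So e_{109}(P',Q') = 103492557141027 + 214517987162921*t + 11053465618835*t^2 + 78892284202487*t^3.
Raise to 78: e(P,Q) = 118503503947593 + 68415173926727*t + 104817761036043*t^2 + 66278657255534*t^3 in mu_{109}.

118503503947593 + 68415173926727*t + 104817761036043*t^2 + 66278657255534*t^3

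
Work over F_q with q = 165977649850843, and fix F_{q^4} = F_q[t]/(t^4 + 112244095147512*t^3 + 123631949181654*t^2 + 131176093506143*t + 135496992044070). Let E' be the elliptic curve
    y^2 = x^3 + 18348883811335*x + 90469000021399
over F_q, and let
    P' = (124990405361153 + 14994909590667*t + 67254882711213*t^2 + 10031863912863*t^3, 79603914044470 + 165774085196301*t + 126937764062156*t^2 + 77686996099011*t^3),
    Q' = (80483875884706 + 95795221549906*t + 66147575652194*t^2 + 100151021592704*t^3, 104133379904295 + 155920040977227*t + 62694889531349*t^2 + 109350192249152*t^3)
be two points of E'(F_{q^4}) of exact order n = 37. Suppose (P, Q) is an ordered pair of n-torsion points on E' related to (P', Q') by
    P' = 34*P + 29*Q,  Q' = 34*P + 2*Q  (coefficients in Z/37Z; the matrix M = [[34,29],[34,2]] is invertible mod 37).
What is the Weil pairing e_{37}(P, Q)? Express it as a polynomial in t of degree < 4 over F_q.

Alternating bilinearity on E[37] (values in mu_{37} in F_{165977649850843^4}) gives e(P',Q') = e(P,Q)^det(M).
34*2 - 29*34 = -918; reduced mod 37: det = 7, inverse 16.
Miller loop for e_{37} over F_{165977649850843^4}: bits of 37 = 100101; 5 double steps + 2 add steps, l/v at each.
e_{37}(P',Q') = 39465865089107 + 152753191872962*t + 138167752719097*t^2 + 7353849541861*t^3.
Finally e_{37}(P,Q) = 149472035968758 + 1765753326913*t + 18174976278910*t^2 + 60931783042838*t^3.

149472035968758 + 1765753326913*t + 18174976278910*t^2 + 60931783042838*t^3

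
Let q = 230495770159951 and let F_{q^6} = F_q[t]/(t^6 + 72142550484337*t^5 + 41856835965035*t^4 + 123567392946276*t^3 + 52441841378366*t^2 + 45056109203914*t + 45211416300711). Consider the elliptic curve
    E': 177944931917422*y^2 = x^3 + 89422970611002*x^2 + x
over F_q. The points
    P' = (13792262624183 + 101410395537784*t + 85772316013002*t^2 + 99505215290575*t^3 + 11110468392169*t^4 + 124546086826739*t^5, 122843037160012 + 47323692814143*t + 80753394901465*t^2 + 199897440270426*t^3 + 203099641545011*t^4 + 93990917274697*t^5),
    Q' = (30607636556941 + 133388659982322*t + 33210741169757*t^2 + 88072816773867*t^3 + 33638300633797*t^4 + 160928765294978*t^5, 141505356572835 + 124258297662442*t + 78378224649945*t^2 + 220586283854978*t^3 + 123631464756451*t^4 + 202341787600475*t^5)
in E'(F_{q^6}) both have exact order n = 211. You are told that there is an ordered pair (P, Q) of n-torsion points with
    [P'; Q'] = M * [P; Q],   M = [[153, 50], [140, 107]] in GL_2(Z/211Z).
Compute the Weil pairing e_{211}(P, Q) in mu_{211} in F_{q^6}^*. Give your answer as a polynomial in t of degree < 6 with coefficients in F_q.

The 211-Weil pairing on E[211] over F_{230495770159951} is alternating-bilinear: e_{211}(P',Q') = e_{211}(P,Q)^det(M).
det M = 153*107 - 50*140 = 9371 = 87 (mod 211); 87^{-1} = 114 (mod 211).
Undo Montgomery via alpha=201827776783531, beta=88944276829702: (a',b')=(30675141261227,58890417545560) over F_{230495770159951}.
Double-and-add over 11010011: 8-1 doublings, 5-1 additions; each step l_{T,T}/v_{2T} or l_{T,P'}/v at Q'+S for random S.
So e_{211}(P',Q') = 186483440563739 + 148494160037835*t + 198506027723550*t^2 + 192558508146342*t^3 + 143990323190111*t^4 + 89080930056599*t^5.
Thus e_{211}(P,Q) = 19071502585364 + 121863986185648*t + 164744519251119*t^2 + 145565045781757*t^3 + 24833647970585*t^4 + 158918402688640*t^5.

19071502585364 + 121863986185648*t + 164744519251119*t^2 + 145565045781757*t^3 + 24833647970585*t^4 + 158918402688640*t^5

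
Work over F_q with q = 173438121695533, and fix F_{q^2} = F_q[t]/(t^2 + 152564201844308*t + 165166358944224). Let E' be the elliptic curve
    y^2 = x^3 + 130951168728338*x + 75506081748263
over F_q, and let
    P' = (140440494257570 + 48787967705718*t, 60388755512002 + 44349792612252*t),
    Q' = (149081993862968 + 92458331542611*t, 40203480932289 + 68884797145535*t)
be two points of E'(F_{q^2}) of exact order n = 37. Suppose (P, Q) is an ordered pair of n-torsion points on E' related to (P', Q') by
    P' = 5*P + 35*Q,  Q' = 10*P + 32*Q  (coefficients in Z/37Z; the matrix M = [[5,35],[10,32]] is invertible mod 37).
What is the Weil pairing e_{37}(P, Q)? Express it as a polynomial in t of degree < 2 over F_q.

e_{37} is bilinear + alternating on E[37], so e_{37}(5*P + 35*Q, 10*P + 32*Q) = e_{37}(P,Q)^(5*32-35*10).
5*32 - 35*10 = -190; reduced mod 37: det = 32, inverse 22.
Double-and-add over 100101: 6-1 doublings, 3-1 additions; each step l_{T,T}/v_{2T} or l_{T,P'}/v at Q'+S for random S.
Result: e(P',Q') = 141034804632450 + 3357040392868*t.
e_{37}(P,Q) = (141034804632450 + 3357040392868*t)^{22} = 68038678125370 + 49265027537563*t.

68038678125370 + 49265027537563*t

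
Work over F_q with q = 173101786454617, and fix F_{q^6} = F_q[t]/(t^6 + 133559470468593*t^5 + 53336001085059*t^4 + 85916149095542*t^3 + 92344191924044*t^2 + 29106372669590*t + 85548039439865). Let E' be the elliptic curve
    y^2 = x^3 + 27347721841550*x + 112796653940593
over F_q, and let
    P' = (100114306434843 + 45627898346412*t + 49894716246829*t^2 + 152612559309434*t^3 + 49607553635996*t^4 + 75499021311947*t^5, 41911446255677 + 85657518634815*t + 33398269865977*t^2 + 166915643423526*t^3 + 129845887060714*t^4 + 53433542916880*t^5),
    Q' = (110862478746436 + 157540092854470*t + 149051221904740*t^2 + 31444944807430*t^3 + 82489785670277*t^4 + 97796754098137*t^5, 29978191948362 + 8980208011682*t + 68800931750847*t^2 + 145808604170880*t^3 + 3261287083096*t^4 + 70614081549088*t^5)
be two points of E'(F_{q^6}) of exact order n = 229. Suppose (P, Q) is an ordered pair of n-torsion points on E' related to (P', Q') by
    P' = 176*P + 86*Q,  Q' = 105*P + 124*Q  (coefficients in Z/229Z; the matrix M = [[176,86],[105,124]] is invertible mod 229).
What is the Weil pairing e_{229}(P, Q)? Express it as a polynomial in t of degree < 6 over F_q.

83522002412175 + 114266104894322*t + 115992366917672*t^2 + 11352983361909*t^3 + 157370986931976*t^4 + 132752792356569*t^5

Since e_{229}(P,P)=e_{229}(Q,Q)=1 and e_{229}(Q,P)=e_{229}(P,Q)^{-1}, expanding e_{229}(176*P + 86*Q,105*P + 124*Q) leaves e(P,Q)^det(M).
Hence e(P,Q) = e(P',Q')^{145} where 145 = 199^{-1} mod 229.
Double-and-add over 11100101: 8-1 doublings, 5-1 additions; each step l_{T,T}/v_{2T} or l_{T,P'}/v at Q'+S for random S.
e_{229}(P',Q') = 133702352887496 + 147193268324290*t + 46947958202303*t^2 + 2060184864896*t^3 + 16920440670170*t^4 + 162818360346098*t^5.
(133702352887496 + 147193268324290*t + 46947958202303*t^2 + 2060184864896*t^3 + 16920440670170*t^4 + 162818360346098*t^5)^{145} mod (173101786454617,f) = 83522002412175 + 114266104894322*t + 115992366917672*t^2 + 11352983361909*t^3 + 157370986931976*t^4 + 132752792356569*t^5.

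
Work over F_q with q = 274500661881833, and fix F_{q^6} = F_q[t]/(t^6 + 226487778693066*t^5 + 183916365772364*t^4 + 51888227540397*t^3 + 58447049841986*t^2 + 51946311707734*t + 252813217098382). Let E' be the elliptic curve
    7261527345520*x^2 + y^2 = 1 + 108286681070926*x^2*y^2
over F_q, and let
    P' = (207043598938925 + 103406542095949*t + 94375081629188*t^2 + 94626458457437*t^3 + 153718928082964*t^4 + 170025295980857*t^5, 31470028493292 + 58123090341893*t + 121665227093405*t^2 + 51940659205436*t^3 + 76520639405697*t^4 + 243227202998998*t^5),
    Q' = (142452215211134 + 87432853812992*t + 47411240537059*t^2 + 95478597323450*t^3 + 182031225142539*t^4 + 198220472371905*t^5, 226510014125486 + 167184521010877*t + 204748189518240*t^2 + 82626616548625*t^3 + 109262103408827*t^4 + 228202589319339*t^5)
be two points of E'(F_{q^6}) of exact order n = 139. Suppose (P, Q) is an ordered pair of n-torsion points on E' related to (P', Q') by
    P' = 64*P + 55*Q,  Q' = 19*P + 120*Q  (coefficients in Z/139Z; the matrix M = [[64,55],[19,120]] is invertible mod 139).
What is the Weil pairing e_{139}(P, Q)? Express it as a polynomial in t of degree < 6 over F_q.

259482218381421 + 27670203692808*t + 32685883963952*t^2 + 223225649569515*t^3 + 109798503277945*t^4 + 191678845461658*t^5

The 139-Weil pairing on E[139] over F_{274500661881833} is alternating-bilinear: e_{139}(P',Q') = e_{139}(P,Q)^det(M).
det(M) mod 139 = 102; its inverse in (Z/139)^* is 15 (check: 102*15 mod 139 = 1).
Edwards->Montgomery: u=(1+y)/(1-y), v=u/x -> 218960942373756v^2=u^3+238210648414653u^2+u; then x_W=111994042509565u+110758255363352: y^2=x^3+213654071531101*x+100504328741591.
Run Miller on y^2=x^3+213654071531101*x+100504328741591 over F_{274500661881833}: ladder 10001011 (8 bits); e = f_P(D_Q)/f_Q(D_P).
e_{139}(P',Q') = 134627031343251 + 7338064427137*t + 139450789790812*t^2 + 167677057009213*t^3 + 44594746111844*t^4 + 270626929700554*t^5.
Thus e_{139}(P,Q) = 259482218381421 + 27670203692808*t + 32685883963952*t^2 + 223225649569515*t^3 + 109798503277945*t^4 + 191678845461658*t^5.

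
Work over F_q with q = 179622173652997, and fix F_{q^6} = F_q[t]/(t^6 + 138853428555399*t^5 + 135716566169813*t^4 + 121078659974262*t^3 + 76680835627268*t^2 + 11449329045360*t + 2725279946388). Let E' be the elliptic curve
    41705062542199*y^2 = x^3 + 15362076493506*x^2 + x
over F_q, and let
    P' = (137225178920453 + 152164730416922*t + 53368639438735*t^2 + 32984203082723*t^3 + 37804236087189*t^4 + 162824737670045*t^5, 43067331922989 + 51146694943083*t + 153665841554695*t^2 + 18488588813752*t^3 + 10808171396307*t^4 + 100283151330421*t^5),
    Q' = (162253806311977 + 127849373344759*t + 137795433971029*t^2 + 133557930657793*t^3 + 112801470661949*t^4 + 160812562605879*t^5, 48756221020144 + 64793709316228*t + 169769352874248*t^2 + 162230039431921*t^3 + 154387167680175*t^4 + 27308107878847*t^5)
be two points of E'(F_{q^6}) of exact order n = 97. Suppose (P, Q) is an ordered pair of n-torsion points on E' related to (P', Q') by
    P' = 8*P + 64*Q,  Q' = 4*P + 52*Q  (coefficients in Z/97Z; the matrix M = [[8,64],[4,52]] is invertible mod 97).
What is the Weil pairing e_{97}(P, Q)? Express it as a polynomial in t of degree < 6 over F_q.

157019944241235 + 71906746488010*t + 105484848800824*t^2 + 49339788334901*t^3 + 95998008612225*t^4 + 144359314599634*t^5

e_{97}(aP+bQ,cP+dQ) = e_{97}(P,Q)^(ad-bc); with (a,b,c,d)=(8,64,4,52) this gives the det-97 law.
8*52 - 64*4 = 160; reduced mod 97: det = 63, inverse 77.
Montgomery->Weierstrass: x_W = 10664684598007*x+172197606394192, y_W=10664684598007*y on F_{179622173652997}; lands on y^2=x^3+12641215946175*x+73956281542112.
n = 97 = (1100001)_2 (7 bits, wt 3); accumulate f_{97,P'}(Q'+S)/f_{97,P'}(S) along the 6-step ladder.
The quotient is 160612773094695 + 85064394347373*t + 158001907502587*t^2 + 38159284532971*t^3 + 113146254363015*t^4 + 161525743899064*t^5.
Thus e_{97}(P,Q) = 157019944241235 + 71906746488010*t + 105484848800824*t^2 + 49339788334901*t^3 + 95998008612225*t^4 + 144359314599634*t^5.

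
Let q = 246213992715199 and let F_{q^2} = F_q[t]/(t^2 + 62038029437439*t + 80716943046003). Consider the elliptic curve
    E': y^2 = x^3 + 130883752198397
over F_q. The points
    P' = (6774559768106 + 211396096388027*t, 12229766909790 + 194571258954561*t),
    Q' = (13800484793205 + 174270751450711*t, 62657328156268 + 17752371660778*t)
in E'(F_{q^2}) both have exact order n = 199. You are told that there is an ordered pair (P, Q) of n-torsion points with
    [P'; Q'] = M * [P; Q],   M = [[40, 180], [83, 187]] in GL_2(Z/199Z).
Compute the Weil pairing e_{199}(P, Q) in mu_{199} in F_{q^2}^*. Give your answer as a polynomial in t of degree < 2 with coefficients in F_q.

Since e_{199}(P,P)=e_{199}(Q,Q)=1 and e_{199}(Q,P)=e_{199}(P,Q)^{-1}, expanding e_{199}(40*P + 180*Q,83*P + 187*Q) leaves e(P,Q)^det(M).
det M = 40*187 - 180*83 = -7460 = 102 (mod 199); 102^{-1} = 80 (mod 199).
8-bit Miller (11000111) on E'/F_{246213992715199} with a'=0, b'=130883752198397: accumulate tangent/chord ratios at Q'+S and P'+S'.
Miller gives e_{199}(P',Q') = 9165282877441 + 223511950101879*t in F_{246213992715199^2}.
Raise to 80: e(P,Q) = 203559571320314 + 143437432122667*t in mu_{199}.

203559571320314 + 143437432122667*t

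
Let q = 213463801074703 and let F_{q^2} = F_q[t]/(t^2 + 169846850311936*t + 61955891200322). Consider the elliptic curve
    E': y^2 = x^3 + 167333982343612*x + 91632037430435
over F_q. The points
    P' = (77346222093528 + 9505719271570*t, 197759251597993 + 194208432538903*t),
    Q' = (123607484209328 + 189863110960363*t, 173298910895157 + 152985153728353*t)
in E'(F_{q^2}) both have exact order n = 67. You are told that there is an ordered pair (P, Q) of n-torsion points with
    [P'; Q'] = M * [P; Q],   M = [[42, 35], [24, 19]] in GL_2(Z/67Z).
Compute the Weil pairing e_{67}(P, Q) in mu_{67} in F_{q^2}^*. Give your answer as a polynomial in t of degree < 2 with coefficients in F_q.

e_{67}(aP+bQ,cP+dQ) = e_{67}(P,Q)^(ad-bc); with (a,b,c,d)=(42,35,24,19) this gives the det-67 law.
So e_{67}(P,Q) = e_{67}(P',Q')^{59}, since 25*59 = 1 mod 67.
Miller loop for e_{67} over F_{213463801074703^2}: bits of 67 = 1000011; 6 double steps + 2 add steps, l/v at each.
f_P(D_Q)/f_Q(D_P) = 83264651626092 + 9623396835072*t.
Hence e(P,Q) = 97638571350003 + 73862908182001*t in F_{213463801074703^2}^*.

97638571350003 + 73862908182001*t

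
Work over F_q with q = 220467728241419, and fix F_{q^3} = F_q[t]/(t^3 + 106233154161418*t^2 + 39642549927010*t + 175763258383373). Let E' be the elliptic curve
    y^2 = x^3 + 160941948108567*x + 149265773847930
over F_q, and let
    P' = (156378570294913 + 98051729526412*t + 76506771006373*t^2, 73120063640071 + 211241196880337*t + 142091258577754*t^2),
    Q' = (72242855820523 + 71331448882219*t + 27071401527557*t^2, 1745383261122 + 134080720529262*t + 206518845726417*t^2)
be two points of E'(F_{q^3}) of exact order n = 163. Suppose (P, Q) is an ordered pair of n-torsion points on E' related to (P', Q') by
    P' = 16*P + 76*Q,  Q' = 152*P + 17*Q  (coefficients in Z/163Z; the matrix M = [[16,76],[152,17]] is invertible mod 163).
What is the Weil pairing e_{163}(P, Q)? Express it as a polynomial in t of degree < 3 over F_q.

101476794574001 + 67830163442256*t + 46145584923173*t^2

e_{163}(aP+bQ,cP+dQ) = e_{163}(P,Q)^(ad-bc); with (a,b,c,d)=(16,76,152,17) this gives the det-163 law.
Hence e(P,Q) = e(P',Q')^{79} where 79 = 130^{-1} mod 163.
Miller loop for e_{163} over F_{220467728241419^3}: bits of 163 = 10100011; 7 double steps + 3 add steps, l/v at each.
e_{163}(P',Q') = 76865275772058 + 23105863153576*t + 95694923921877*t^2.
e_{163}(P,Q) = (76865275772058 + 23105863153576*t + 95694923921877*t^2)^{79} = 101476794574001 + 67830163442256*t + 46145584923173*t^2.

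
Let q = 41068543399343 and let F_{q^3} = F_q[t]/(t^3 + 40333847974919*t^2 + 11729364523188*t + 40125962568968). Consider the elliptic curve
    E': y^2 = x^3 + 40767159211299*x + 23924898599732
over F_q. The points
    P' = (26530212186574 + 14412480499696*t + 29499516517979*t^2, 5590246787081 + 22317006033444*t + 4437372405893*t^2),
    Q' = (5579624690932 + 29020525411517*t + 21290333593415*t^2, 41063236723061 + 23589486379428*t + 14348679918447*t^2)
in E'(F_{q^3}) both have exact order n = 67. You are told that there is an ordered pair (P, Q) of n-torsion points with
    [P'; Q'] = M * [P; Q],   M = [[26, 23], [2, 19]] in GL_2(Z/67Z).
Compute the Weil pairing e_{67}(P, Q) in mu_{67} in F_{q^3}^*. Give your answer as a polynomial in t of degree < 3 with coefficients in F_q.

Since e_{67}(P,P)=e_{67}(Q,Q)=1 and e_{67}(Q,P)=e_{67}(P,Q)^{-1}, expanding e_{67}(26*P + 23*Q,2*P + 19*Q) leaves e(P,Q)^det(M).
So e_{67}(P,Q) = e_{67}(P',Q')^{51}, since 46*51 = 1 mod 67.
Miller loop for e_{67} over F_{41068543399343^3}: bits of 67 = 1000011; 6 double steps + 2 add steps, l/v at each.
Miller gives e_{67}(P',Q') = 22710183303852 + 31702874031252*t + 20756119828056*t^2 in F_{41068543399343^3}.
Finally e_{67}(P,Q) = 12543456781677 + 8419211510422*t + 10635477324246*t^2.

12543456781677 + 8419211510422*t + 10635477324246*t^2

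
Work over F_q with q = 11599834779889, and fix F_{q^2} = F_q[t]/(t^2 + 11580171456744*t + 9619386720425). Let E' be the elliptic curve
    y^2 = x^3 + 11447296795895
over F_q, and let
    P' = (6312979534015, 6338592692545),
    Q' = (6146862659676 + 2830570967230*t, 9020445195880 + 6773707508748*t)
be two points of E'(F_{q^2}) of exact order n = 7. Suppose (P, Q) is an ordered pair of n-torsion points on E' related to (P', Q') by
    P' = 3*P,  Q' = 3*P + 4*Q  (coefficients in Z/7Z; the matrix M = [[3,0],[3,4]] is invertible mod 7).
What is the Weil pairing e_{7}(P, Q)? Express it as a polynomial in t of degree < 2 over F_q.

11159282418836 + 881395469095*t

The 7-Weil pairing on E[7] over F_{11599834779889} is alternating-bilinear: e_{7}(P',Q') = e_{7}(P,Q)^det(M).
Hence e(P,Q) = e(P',Q')^{3} where 3 = 5^{-1} mod 7.
3-bit Miller (111) on E'/F_{11599834779889} with a'=0, b'=11447296795895: accumulate tangent/chord ratios at Q'+S and P'+S'.
The quotient is 91661231834 + 9026874938625*t.
e_{7}(P,Q) = (91661231834 + 9026874938625*t)^{3} = 11159282418836 + 881395469095*t.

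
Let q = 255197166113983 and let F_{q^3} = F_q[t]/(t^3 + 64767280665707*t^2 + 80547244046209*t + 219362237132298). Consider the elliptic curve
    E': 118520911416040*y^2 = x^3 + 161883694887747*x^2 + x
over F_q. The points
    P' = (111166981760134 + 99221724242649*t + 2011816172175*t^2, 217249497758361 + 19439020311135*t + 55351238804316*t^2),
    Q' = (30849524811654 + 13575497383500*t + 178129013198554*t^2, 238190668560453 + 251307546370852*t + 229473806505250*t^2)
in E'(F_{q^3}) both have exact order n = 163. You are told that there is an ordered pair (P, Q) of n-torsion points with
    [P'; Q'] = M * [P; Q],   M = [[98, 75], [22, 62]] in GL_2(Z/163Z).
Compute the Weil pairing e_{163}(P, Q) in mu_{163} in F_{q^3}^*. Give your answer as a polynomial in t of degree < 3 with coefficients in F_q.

59098537460828 + 91850834547377*t + 122279470977925*t^2

Under M = [[98,75],[22,62]] in GL_2(Z/163), e_{163}(P',Q') = e_{163}(P,Q)^(98*62-75*22 mod 163).
Inverting 25 mod 163: 150. Thus e_{163}(P,Q) = e(P',Q')^{150}.
Set x_W=10573851669197*u+205162035872021, y_W=10573851669197*v; then E': y_W^2=x_W^3+195135132769531*x_W+126879195725143.
Build f_{163,P'} and f_{163,Q'} via the 8-bit ladder of 163=10100011_2; evaluate at shifted divisors; quotient in F_{255197166113983^3}.
Miller gives e_{163}(P',Q') = 181075673376524 + 80306369014299*t + 151914098234261*t^2 in F_{255197166113983^3}.
Finally e_{163}(P,Q) = 59098537460828 + 91850834547377*t + 122279470977925*t^2.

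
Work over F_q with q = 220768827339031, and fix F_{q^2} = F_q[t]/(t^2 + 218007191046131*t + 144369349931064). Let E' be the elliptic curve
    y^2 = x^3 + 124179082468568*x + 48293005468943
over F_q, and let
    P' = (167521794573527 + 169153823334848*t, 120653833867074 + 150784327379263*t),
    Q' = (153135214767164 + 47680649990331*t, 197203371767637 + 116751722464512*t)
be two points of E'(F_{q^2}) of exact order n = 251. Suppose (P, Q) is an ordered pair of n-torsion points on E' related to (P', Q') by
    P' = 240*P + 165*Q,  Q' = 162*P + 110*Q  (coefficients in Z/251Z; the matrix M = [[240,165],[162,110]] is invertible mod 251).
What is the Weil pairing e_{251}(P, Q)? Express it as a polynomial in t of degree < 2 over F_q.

The 251-Weil pairing on E[251] over F_{220768827339031} is alternating-bilinear: e_{251}(P',Q') = e_{251}(P,Q)^det(M).
det(M) mod 251 = 172; its inverse in (Z/251)^* is 54 (check: 172*54 mod 251 = 1).
Build f_{251,P'} and f_{251,Q'} via the 8-bit ladder of 251=11111011_2; evaluate at shifted divisors; quotient in F_{220768827339031^2}.
Result: e(P',Q') = 140500333330154 + 220191845027007*t.
(140500333330154 + 220191845027007*t)^{54} mod (220768827339031,f) = 4851769841090 + 32033836417789*t.

4851769841090 + 32033836417789*t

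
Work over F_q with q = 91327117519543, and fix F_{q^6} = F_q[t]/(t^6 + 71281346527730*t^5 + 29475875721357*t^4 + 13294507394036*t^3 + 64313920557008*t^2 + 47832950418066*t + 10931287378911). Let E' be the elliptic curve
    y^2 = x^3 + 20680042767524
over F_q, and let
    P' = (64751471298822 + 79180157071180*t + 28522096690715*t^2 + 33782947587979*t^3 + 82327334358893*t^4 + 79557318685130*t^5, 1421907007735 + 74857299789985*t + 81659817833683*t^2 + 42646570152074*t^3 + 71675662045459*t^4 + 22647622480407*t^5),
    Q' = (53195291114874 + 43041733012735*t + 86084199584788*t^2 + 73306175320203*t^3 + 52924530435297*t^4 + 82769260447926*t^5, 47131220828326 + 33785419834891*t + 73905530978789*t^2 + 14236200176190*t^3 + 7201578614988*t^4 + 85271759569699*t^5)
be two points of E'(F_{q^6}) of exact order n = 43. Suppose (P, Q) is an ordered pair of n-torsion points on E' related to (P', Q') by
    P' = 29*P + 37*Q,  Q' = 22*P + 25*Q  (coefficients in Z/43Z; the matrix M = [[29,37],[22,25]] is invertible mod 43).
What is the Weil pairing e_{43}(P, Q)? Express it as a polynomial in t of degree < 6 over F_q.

Since e_{43}(P,P)=e_{43}(Q,Q)=1 and e_{43}(Q,P)=e_{43}(P,Q)^{-1}, expanding e_{43}(29*P + 37*Q,22*P + 25*Q) leaves e(P,Q)^det(M).
det M = 29*25 - 37*22 = -89 = 40 (mod 43); 40^{-1} = 14 (mod 43).
Build f_{43,P'} and f_{43,Q'} via the 6-bit ladder of 43=101011_2; evaluate at shifted divisors; quotient in F_{91327117519543^6}.
e_{43}(P',Q') = 35698471855848 + 71130234694714*t + 33080479211050*t^2 + 81143366911932*t^3 + 40518914547416*t^4 + 63280988853926*t^5.
Raise to 14: e(P,Q) = 17217934531834 + 44627968018855*t + 69240048583339*t^2 + 39145956898619*t^3 + 36763625280007*t^4 + 33672814890779*t^5 in mu_{43}.

17217934531834 + 44627968018855*t + 69240048583339*t^2 + 39145956898619*t^3 + 36763625280007*t^4 + 33672814890779*t^5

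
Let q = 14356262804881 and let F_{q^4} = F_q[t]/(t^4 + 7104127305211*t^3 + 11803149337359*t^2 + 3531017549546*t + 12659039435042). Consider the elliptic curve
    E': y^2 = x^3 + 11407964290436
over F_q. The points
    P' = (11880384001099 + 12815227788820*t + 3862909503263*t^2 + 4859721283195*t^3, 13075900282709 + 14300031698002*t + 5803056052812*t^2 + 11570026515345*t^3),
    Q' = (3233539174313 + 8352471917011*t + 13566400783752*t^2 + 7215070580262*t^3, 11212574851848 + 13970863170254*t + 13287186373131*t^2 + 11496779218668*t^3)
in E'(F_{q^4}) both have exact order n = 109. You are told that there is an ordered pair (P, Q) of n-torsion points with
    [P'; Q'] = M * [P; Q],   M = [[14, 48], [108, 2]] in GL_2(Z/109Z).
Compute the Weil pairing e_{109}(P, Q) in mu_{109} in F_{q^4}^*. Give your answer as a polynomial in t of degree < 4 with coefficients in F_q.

Under M = [[14,48],[108,2]] in GL_2(Z/109), e_{109}(P',Q') = e_{109}(P,Q)^(14*2-48*108 mod 109).
det(M) mod 109 = 76; its inverse in (Z/109)^* is 33 (check: 76*33 mod 109 = 1).
Double-and-add over 1101101: 7-1 doublings, 5-1 additions; each step l_{T,T}/v_{2T} or l_{T,P'}/v at Q'+S for random S.
So e_{109}(P',Q') = 6182197161405 + 1520189178438*t + 5960419493119*t^2 + 6381135955680*t^3.
e_{109}(P,Q) = (6182197161405 + 1520189178438*t + 5960419493119*t^2 + 6381135955680*t^3)^{33} = 11983275774568 + 11529727545796*t + 4244420258047*t^2 + 1301205454569*t^3.

11983275774568 + 11529727545796*t + 4244420258047*t^2 + 1301205454569*t^3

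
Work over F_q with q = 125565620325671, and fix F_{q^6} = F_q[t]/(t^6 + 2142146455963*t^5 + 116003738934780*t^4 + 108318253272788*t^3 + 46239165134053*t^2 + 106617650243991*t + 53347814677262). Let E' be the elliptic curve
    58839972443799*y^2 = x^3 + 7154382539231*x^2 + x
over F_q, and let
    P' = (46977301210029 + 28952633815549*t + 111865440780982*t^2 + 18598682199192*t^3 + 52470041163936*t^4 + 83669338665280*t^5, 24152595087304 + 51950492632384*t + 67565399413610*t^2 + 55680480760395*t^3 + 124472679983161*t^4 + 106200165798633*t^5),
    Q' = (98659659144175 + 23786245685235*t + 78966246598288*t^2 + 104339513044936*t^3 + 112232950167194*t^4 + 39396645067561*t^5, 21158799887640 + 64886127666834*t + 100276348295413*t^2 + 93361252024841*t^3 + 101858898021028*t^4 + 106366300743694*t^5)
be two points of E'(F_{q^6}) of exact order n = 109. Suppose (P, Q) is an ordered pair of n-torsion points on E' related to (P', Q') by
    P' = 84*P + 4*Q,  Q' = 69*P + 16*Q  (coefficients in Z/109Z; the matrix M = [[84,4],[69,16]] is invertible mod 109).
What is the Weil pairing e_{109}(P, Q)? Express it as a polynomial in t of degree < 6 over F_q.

Under M = [[84,4],[69,16]] in GL_2(Z/109), e_{109}(P',Q') = e_{109}(P,Q)^(84*16-4*69 mod 109).
det(M) mod 109 = 87; its inverse in (Z/109)^* is 104 (check: 87*104 mod 109 = 1).
Montgomery->Weierstrass: x_W = 37307324863944*x+60333924687335, y_W=37307324863944*y on F_{125565620325671}; lands on y^2=x^3+85627053823515*x+102843139088436.
n = 109 = (1101101)_2 (7 bits, wt 5); accumulate f_{109,P'}(Q'+S)/f_{109,P'}(S) along the 6-step ladder.
f_P(D_Q)/f_Q(D_P) = 112551772986459 + 63964429033326*t + 43798239535659*t^2 + 9544049363374*t^3 + 121569660633241*t^4 + 40856369417770*t^5.
e_{109}(P,Q) = (112551772986459 + 63964429033326*t + 43798239535659*t^2 + 9544049363374*t^3 + 121569660633241*t^4 + 40856369417770*t^5)^{104} = 111674580477604 + 62679028264724*t + 88320197784628*t^2 + 106594717513039*t^3 + 108729925771259*t^4 + 31534181265063*t^5.

111674580477604 + 62679028264724*t + 88320197784628*t^2 + 106594717513039*t^3 + 108729925771259*t^4 + 31534181265063*t^5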